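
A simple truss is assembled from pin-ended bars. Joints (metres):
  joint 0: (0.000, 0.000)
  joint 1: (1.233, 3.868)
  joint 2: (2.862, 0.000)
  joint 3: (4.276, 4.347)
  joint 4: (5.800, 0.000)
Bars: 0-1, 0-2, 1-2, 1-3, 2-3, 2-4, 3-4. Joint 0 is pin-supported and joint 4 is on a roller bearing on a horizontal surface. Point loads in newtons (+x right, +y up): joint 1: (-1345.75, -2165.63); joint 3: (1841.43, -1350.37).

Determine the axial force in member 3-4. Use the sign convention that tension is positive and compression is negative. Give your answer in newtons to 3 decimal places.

-2054.260

N=5 nodes, M=7 members, R=3 reactions → 2N=10, M+R=10
member 0 (0-1): L=4.0598, (cx,cy)=(0.3037,0.9528)
member 1 (0-2): L=2.8620, (cx,cy)=(1.0000,0.0000)
member 2 (1-2): L=4.1970, (cx,cy)=(0.3881,-0.9216)
member 3 (1-3): L=3.0805, (cx,cy)=(0.9878,0.1555)
member 4 (2-3): L=4.5712, (cx,cy)=(0.3093,0.9510)
member 5 (2-4): L=2.9380, (cx,cy)=(1.0000,0.0000)
member 6 (3-4): L=4.6064, (cx,cy)=(0.3308,-0.9437)
solve A·x = −loads:
  F[0-1] = -1655.6298 N (compression)
  F[0-2] = +998.5146 N (tension)
  F[1-2] = -463.5413 N (compression)
  F[1-3] = +1035.4248 N (tension)
  F[2-3] = +449.2341 N (tension)
  F[2-4] = +679.6387 N (tension)
  F[3-4] = -2054.2601 N (compression)
  Rx@0 = -495.6800 N
  Ry@0 = +1577.4243 N
  Ry@4 = +1938.5757 N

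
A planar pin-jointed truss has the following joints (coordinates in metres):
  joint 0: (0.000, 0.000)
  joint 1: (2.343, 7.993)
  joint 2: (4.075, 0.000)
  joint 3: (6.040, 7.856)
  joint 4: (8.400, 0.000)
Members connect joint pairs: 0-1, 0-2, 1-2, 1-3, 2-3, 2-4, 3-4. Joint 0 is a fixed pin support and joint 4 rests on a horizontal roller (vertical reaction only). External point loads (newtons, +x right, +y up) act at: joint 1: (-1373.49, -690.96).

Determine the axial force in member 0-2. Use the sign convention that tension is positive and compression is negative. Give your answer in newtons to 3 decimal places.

-844.337

N=5 nodes, M=7 members, R=3 reactions → 2N=10, M+R=10
member 0 (0-1): L=8.3293, (cx,cy)=(0.2813,0.9596)
member 1 (0-2): L=4.0750, (cx,cy)=(1.0000,0.0000)
member 2 (1-2): L=8.1785, (cx,cy)=(0.2118,-0.9773)
member 3 (1-3): L=3.6995, (cx,cy)=(0.9993,-0.0370)
member 4 (2-3): L=8.0980, (cx,cy)=(0.2427,0.9701)
member 5 (2-4): L=4.3250, (cx,cy)=(1.0000,0.0000)
member 6 (3-4): L=8.2028, (cx,cy)=(0.2877,-0.9577)
solve A·x = −loads:
  F[0-1] = -1881.1303 N (compression)
  F[0-2] = -844.3371 N (compression)
  F[1-2] = +1117.0260 N (tension)
  F[1-3] = +608.1963 N (tension)
  F[2-3] = -1125.3221 N (compression)
  F[2-4] = -334.7177 N (compression)
  F[3-4] = +1163.4027 N (tension)
  Rx@0 = +1373.4900 N
  Ry@0 = +1805.1727 N
  Ry@4 = -1114.2127 N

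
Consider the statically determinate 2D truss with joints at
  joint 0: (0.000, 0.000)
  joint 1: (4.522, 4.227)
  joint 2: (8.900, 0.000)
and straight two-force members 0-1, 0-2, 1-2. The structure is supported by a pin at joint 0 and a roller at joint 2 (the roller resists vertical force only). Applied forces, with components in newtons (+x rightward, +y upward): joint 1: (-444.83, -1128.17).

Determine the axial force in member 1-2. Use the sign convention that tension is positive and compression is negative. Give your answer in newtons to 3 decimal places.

-521.087

N=3 nodes, M=3 members, R=3 reactions → 2N=6, M+R=6
member 0 (0-1): L=6.1900, (cx,cy)=(0.7305,0.6829)
member 1 (0-2): L=8.9000, (cx,cy)=(1.0000,0.0000)
member 2 (1-2): L=6.0856, (cx,cy)=(0.7194,-0.6946)
solve A·x = −loads:
  F[0-1] = -1122.0589 N (compression)
  F[0-2] = +374.8721 N (tension)
  F[1-2] = -521.0868 N (compression)
  Rx@0 = +444.8300 N
  Ry@0 = +766.2275 N
  Ry@2 = +361.9425 N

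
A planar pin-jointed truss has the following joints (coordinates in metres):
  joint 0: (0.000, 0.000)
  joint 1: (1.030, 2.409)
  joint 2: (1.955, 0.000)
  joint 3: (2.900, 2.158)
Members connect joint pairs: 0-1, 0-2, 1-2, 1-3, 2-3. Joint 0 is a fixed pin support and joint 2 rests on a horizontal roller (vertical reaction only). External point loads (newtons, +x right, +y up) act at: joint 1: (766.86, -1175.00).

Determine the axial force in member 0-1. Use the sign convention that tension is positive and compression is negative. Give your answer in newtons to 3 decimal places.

N=4 nodes, M=5 members, R=3 reactions → 2N=8, M+R=8
member 0 (0-1): L=2.6200, (cx,cy)=(0.3931,0.9195)
member 1 (0-2): L=1.9550, (cx,cy)=(1.0000,0.0000)
member 2 (1-2): L=2.5805, (cx,cy)=(0.3585,-0.9335)
member 3 (1-3): L=1.8868, (cx,cy)=(0.9911,-0.1330)
member 4 (2-3): L=2.3558, (cx,cy)=(0.4011,0.9160)
solve A·x = −loads:
  F[0-1] = +423.0627 N (tension)
  F[0-2] = +600.5388 N (tension)
  F[1-2] = -1675.3316 N (compression)
  F[1-3] = +0.0000 N (tension)
  F[2-3] = -0.0000 N (compression)
  Rx@0 = -766.8600 N
  Ry@0 = -388.9978 N
  Ry@2 = +1563.9978 N

423.063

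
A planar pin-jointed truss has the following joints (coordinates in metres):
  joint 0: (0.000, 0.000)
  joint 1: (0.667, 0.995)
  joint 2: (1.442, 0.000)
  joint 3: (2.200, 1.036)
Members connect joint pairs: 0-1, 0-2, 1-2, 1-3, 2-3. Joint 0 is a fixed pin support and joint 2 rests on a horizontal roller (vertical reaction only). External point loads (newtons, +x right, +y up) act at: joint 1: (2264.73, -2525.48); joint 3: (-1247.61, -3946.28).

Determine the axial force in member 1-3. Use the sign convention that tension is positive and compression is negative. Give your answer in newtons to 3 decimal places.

1673.051

N=4 nodes, M=5 members, R=3 reactions → 2N=8, M+R=8
member 0 (0-1): L=1.1979, (cx,cy)=(0.5568,0.8306)
member 1 (0-2): L=1.4420, (cx,cy)=(1.0000,0.0000)
member 2 (1-2): L=1.2612, (cx,cy)=(0.6145,-0.7889)
member 3 (1-3): L=1.5335, (cx,cy)=(0.9996,0.0267)
member 4 (2-3): L=1.2837, (cx,cy)=(0.5905,0.8070)
solve A·x = −loads:
  F[0-1] = +1665.5172 N (tension)
  F[0-2] = +89.7308 N (tension)
  F[1-2] = -4898.0404 N (compression)
  F[1-3] = +1673.0511 N (tension)
  F[2-3] = -4945.1922 N (compression)
  Rx@0 = -1017.1200 N
  Ry@0 = -1383.4366 N
  Ry@2 = +7855.1966 N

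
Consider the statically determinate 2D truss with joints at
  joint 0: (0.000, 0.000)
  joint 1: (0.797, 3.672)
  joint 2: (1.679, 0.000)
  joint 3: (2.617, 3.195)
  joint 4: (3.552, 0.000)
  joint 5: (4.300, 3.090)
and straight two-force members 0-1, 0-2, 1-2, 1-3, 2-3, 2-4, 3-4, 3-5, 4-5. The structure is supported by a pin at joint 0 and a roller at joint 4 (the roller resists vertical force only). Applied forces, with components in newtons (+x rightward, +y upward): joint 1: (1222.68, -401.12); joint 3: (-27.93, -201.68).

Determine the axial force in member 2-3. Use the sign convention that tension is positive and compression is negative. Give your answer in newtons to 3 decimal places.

1117.878

N=6 nodes, M=9 members, R=3 reactions → 2N=12, M+R=12
member 0 (0-1): L=3.7575, (cx,cy)=(0.2121,0.9772)
member 1 (0-2): L=1.6790, (cx,cy)=(1.0000,0.0000)
member 2 (1-2): L=3.7764, (cx,cy)=(0.2336,-0.9723)
member 3 (1-3): L=1.8815, (cx,cy)=(0.9673,-0.2535)
member 4 (2-3): L=3.3298, (cx,cy)=(0.2817,0.9595)
member 5 (2-4): L=1.8730, (cx,cy)=(1.0000,0.0000)
member 6 (3-4): L=3.3290, (cx,cy)=(0.2809,-0.9597)
member 7 (3-5): L=1.6863, (cx,cy)=(0.9981,-0.0623)
member 8 (4-5): L=3.1792, (cx,cy)=(0.2353,0.9719)
solve A·x = −loads:
  F[0-1] = +895.0243 N (tension)
  F[0-2] = +1004.9071 N (tension)
  F[1-2] = -1103.1158 N (compression)
  F[1-3] = -801.3830 N (compression)
  F[2-3] = +1117.8776 N (tension)
  F[2-4] = +432.3706 N (tension)
  F[3-4] = -1539.4249 N (compression)
  F[3-5] = -0.0000 N (compression)
  F[4-5] = +0.0000 N (tension)
  Rx@0 = -1194.7500 N
  Ry@0 = -874.6588 N
  Ry@4 = +1477.4588 N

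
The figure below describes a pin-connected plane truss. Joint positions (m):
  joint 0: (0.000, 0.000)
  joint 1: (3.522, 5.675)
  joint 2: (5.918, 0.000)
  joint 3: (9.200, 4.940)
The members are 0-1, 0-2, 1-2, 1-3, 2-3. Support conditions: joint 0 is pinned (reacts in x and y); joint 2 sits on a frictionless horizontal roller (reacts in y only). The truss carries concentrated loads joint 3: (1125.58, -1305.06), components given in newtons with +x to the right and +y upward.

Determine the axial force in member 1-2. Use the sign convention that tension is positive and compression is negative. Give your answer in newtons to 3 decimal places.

-2063.314

N=4 nodes, M=5 members, R=3 reactions → 2N=8, M+R=8
member 0 (0-1): L=6.6791, (cx,cy)=(0.5273,0.8497)
member 1 (0-2): L=5.9180, (cx,cy)=(1.0000,0.0000)
member 2 (1-2): L=6.1601, (cx,cy)=(0.3890,-0.9213)
member 3 (1-3): L=5.7254, (cx,cy)=(0.9917,-0.1284)
member 4 (2-3): L=5.9309, (cx,cy)=(0.5534,0.8329)
solve A·x = −loads:
  F[0-1] = +1957.6207 N (tension)
  F[0-2] = +93.2911 N (tension)
  F[1-2] = -2063.3141 N (compression)
  F[1-3] = +1850.1376 N (tension)
  F[2-3] = -1281.6748 N (compression)
  Rx@0 = -1125.5800 N
  Ry@0 = -1663.3275 N
  Ry@2 = +2968.3875 N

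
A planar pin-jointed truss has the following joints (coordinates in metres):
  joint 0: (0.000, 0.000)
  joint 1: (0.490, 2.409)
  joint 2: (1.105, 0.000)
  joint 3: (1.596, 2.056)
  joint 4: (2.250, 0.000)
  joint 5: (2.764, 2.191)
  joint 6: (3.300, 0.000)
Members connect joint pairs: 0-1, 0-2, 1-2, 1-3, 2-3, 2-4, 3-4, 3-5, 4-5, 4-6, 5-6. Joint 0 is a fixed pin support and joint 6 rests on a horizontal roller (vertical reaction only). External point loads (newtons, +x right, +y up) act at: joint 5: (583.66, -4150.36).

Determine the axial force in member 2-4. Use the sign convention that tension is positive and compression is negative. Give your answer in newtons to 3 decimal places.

N=7 nodes, M=11 members, R=3 reactions → 2N=14, M+R=14
member 0 (0-1): L=2.4583, (cx,cy)=(0.1993,0.9799)
member 1 (0-2): L=1.1050, (cx,cy)=(1.0000,0.0000)
member 2 (1-2): L=2.4863, (cx,cy)=(0.2474,-0.9689)
member 3 (1-3): L=1.1610, (cx,cy)=(0.9527,-0.3041)
member 4 (2-3): L=2.1138, (cx,cy)=(0.2323,0.9726)
member 5 (2-4): L=1.1450, (cx,cy)=(1.0000,0.0000)
member 6 (3-4): L=2.1575, (cx,cy)=(0.3031,-0.9530)
member 7 (3-5): L=1.1758, (cx,cy)=(0.9934,0.1148)
member 8 (4-5): L=2.2505, (cx,cy)=(0.2284,0.9736)
member 9 (4-6): L=1.0500, (cx,cy)=(1.0000,0.0000)
member 10 (5-6): L=2.2556, (cx,cy)=(0.2376,-0.9714)
solve A·x = −loads:
  F[0-1] = -292.4730 N (compression)
  F[0-2] = +641.9564 N (tension)
  F[1-2] = +342.9430 N (tension)
  F[1-3] = -150.2398 N (compression)
  F[2-3] = -341.6297 N (compression)
  F[2-4] = +806.1407 N (tension)
  F[3-4] = +264.0618 N (tension)
  F[3-5] = -304.5390 N (compression)
  F[4-5] = -258.4695 N (compression)
  F[4-6] = +945.2182 N (tension)
  F[5-6] = -3977.6936 N (compression)
  Rx@0 = -583.6600 N
  Ry@0 = +286.6042 N
  Ry@6 = +3863.7558 N

806.141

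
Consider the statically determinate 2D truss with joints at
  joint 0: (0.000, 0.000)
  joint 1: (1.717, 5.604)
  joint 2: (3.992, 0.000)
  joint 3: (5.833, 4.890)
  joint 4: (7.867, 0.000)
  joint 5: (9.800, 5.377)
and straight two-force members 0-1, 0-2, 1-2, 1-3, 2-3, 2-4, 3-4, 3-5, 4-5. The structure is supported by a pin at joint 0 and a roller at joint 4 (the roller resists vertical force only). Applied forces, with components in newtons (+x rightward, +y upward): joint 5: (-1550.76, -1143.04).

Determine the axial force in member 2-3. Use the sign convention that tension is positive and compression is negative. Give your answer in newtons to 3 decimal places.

-943.112

N=6 nodes, M=9 members, R=3 reactions → 2N=12, M+R=12
member 0 (0-1): L=5.8611, (cx,cy)=(0.2929,0.9561)
member 1 (0-2): L=3.9920, (cx,cy)=(1.0000,0.0000)
member 2 (1-2): L=6.0482, (cx,cy)=(0.3761,-0.9266)
member 3 (1-3): L=4.1775, (cx,cy)=(0.9853,-0.1709)
member 4 (2-3): L=5.2251, (cx,cy)=(0.3523,0.9359)
member 5 (2-4): L=3.8750, (cx,cy)=(1.0000,0.0000)
member 6 (3-4): L=5.2962, (cx,cy)=(0.3841,-0.9233)
member 7 (3-5): L=3.9968, (cx,cy)=(0.9925,0.1218)
member 8 (4-5): L=5.7139, (cx,cy)=(0.3383,0.9410)
solve A·x = −loads:
  F[0-1] = -814.8165 N (compression)
  F[0-2] = -1312.0622 N (compression)
  F[1-2] = +952.5908 N (tension)
  F[1-3] = -605.9274 N (compression)
  F[2-3] = -943.1125 N (compression)
  F[2-4] = -621.4527 N (compression)
  F[3-4] = +685.2277 N (tension)
  F[3-5] = -1201.4226 N (compression)
  F[4-5] = -1059.0942 N (compression)
  Rx@0 = +1550.7600 N
  Ry@0 = +779.0696 N
  Ry@4 = +363.9704 N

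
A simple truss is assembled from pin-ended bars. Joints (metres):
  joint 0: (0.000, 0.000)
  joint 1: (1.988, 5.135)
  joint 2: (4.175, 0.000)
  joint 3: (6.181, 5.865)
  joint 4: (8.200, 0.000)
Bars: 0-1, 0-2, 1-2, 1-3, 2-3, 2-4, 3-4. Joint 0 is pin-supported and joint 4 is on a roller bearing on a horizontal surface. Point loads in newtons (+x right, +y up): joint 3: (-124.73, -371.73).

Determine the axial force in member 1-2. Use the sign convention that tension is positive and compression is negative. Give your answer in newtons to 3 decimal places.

170.561

N=5 nodes, M=7 members, R=3 reactions → 2N=10, M+R=10
member 0 (0-1): L=5.5064, (cx,cy)=(0.3610,0.9326)
member 1 (0-2): L=4.1750, (cx,cy)=(1.0000,0.0000)
member 2 (1-2): L=5.5813, (cx,cy)=(0.3918,-0.9200)
member 3 (1-3): L=4.2561, (cx,cy)=(0.9852,0.1715)
member 4 (2-3): L=6.1986, (cx,cy)=(0.3236,0.9462)
member 5 (2-4): L=4.0250, (cx,cy)=(1.0000,0.0000)
member 6 (3-4): L=6.2028, (cx,cy)=(0.3255,-0.9455)
solve A·x = −loads:
  F[0-1] = -193.8117 N (compression)
  F[0-2] = -54.7572 N (compression)
  F[1-2] = +170.5611 N (tension)
  F[1-3] = -138.8637 N (compression)
  F[2-3] = -165.8465 N (compression)
  F[2-4] = +65.7476 N (tension)
  F[3-4] = -201.9903 N (compression)
  Rx@0 = +124.7300 N
  Ry@0 = +180.7396 N
  Ry@4 = +190.9904 N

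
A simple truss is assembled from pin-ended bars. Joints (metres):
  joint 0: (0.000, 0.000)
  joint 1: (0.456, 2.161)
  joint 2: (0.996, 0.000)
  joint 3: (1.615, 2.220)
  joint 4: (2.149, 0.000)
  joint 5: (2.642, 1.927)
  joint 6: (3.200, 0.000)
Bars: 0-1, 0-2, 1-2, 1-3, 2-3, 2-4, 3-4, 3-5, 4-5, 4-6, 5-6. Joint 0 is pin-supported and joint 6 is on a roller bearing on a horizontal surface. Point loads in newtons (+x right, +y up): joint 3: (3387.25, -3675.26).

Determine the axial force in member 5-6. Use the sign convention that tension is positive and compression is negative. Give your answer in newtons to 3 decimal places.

N=7 nodes, M=11 members, R=3 reactions → 2N=14, M+R=14
member 0 (0-1): L=2.2086, (cx,cy)=(0.2065,0.9785)
member 1 (0-2): L=0.9960, (cx,cy)=(1.0000,0.0000)
member 2 (1-2): L=2.2274, (cx,cy)=(0.2424,-0.9702)
member 3 (1-3): L=1.1605, (cx,cy)=(0.9987,0.0508)
member 4 (2-3): L=2.3047, (cx,cy)=(0.2686,0.9633)
member 5 (2-4): L=1.1530, (cx,cy)=(1.0000,0.0000)
member 6 (3-4): L=2.2833, (cx,cy)=(0.2339,-0.9723)
member 7 (3-5): L=1.0680, (cx,cy)=(0.9616,-0.2744)
member 8 (4-5): L=1.9891, (cx,cy)=(0.2479,0.9688)
member 9 (4-6): L=1.0510, (cx,cy)=(1.0000,0.0000)
member 10 (5-6): L=2.0062, (cx,cy)=(0.2781,-0.9605)
solve A·x = −loads:
  F[0-1] = +541.1626 N (tension)
  F[0-2] = +3275.5179 N (tension)
  F[1-2] = -533.1392 N (compression)
  F[1-3] = +241.2931 N (tension)
  F[2-3] = +536.9651 N (tension)
  F[2-4] = +3002.0489 N (tension)
  F[3-4] = -3697.5357 N (compression)
  F[3-5] = -2222.5877 N (compression)
  F[4-5] = +3710.7825 N (tension)
  F[4-6] = +1217.5700 N (tension)
  F[5-6] = -4377.4998 N (compression)
  Rx@0 = -3387.2500 N
  Ry@0 = -529.5025 N
  Ry@6 = +4204.7625 N

-4377.500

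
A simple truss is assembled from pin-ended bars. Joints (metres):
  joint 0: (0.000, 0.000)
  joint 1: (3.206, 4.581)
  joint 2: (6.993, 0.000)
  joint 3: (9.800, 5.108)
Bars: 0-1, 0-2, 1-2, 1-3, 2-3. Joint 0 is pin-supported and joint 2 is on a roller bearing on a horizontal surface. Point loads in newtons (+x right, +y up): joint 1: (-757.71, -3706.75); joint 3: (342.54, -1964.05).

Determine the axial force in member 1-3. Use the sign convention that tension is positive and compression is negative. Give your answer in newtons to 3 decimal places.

N=4 nodes, M=5 members, R=3 reactions → 2N=8, M+R=8
member 0 (0-1): L=5.5914, (cx,cy)=(0.5734,0.8193)
member 1 (0-2): L=6.9930, (cx,cy)=(1.0000,0.0000)
member 2 (1-2): L=5.9436, (cx,cy)=(0.6372,-0.7707)
member 3 (1-3): L=6.6150, (cx,cy)=(0.9968,0.0797)
member 4 (2-3): L=5.8285, (cx,cy)=(0.4816,0.8764)
solve A·x = −loads:
  F[0-1] = -1788.3073 N (compression)
  F[0-2] = +610.2066 N (tension)
  F[1-2] = -2754.1761 N (compression)
  F[1-3] = +1491.9013 N (tension)
  F[2-3] = -2376.6886 N (compression)
  Rx@0 = +415.1700 N
  Ry@0 = +1465.1436 N
  Ry@2 = +4205.6564 N

1491.901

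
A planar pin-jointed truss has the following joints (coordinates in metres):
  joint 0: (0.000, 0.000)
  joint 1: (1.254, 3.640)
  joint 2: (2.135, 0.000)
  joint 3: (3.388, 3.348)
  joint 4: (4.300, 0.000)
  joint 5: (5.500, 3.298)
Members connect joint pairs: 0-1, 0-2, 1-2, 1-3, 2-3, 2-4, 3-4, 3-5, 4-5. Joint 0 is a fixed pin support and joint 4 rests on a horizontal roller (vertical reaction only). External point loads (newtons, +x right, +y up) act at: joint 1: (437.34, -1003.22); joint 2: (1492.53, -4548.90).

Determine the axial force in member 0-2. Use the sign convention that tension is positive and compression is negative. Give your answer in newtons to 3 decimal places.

N=6 nodes, M=9 members, R=3 reactions → 2N=12, M+R=12
member 0 (0-1): L=3.8500, (cx,cy)=(0.3257,0.9455)
member 1 (0-2): L=2.1350, (cx,cy)=(1.0000,0.0000)
member 2 (1-2): L=3.7451, (cx,cy)=(0.2352,-0.9719)
member 3 (1-3): L=2.1539, (cx,cy)=(0.9908,-0.1356)
member 4 (2-3): L=3.5748, (cx,cy)=(0.3505,0.9366)
member 5 (2-4): L=2.1650, (cx,cy)=(1.0000,0.0000)
member 6 (3-4): L=3.4700, (cx,cy)=(0.2628,-0.9648)
member 7 (3-5): L=2.1126, (cx,cy)=(0.9997,-0.0237)
member 8 (4-5): L=3.5095, (cx,cy)=(0.3419,0.9397)
solve A·x = −loads:
  F[0-1] = -2782.4964 N (compression)
  F[0-2] = +2836.1806 N (tension)
  F[1-2] = +1927.5290 N (tension)
  F[1-3] = -1813.8295 N (compression)
  F[2-3] = +2856.6949 N (tension)
  F[2-4] = +795.7832 N (tension)
  F[3-4] = -3027.8090 N (compression)
  F[3-5] = +0.0000 N (tension)
  F[4-5] = -0.0000 N (compression)
  Rx@0 = -1929.8700 N
  Ry@0 = +2630.7579 N
  Ry@4 = +2921.3621 N

2836.181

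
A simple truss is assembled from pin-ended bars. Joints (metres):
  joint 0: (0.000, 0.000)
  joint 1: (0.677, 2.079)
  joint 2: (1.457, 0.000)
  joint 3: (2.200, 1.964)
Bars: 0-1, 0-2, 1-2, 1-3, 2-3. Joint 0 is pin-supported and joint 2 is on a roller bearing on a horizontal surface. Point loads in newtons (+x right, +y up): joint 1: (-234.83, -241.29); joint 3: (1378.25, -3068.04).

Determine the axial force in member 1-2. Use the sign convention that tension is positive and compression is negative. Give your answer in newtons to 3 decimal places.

N=4 nodes, M=5 members, R=3 reactions → 2N=8, M+R=8
member 0 (0-1): L=2.1865, (cx,cy)=(0.3096,0.9509)
member 1 (0-2): L=1.4570, (cx,cy)=(1.0000,0.0000)
member 2 (1-2): L=2.2205, (cx,cy)=(0.3513,-0.9363)
member 3 (1-3): L=1.5273, (cx,cy)=(0.9972,-0.0753)
member 4 (2-3): L=2.0998, (cx,cy)=(0.3538,0.9353)
solve A·x = −loads:
  F[0-1] = +3111.0356 N (tension)
  F[0-2] = +180.1372 N (tension)
  F[1-2] = -3616.2748 N (compression)
  F[1-3] = +2475.4340 N (tension)
  F[2-3] = -3080.9688 N (compression)
  Rx@0 = -1143.4200 N
  Ry@0 = -2958.1462 N
  Ry@2 = +6267.4762 N

-3616.275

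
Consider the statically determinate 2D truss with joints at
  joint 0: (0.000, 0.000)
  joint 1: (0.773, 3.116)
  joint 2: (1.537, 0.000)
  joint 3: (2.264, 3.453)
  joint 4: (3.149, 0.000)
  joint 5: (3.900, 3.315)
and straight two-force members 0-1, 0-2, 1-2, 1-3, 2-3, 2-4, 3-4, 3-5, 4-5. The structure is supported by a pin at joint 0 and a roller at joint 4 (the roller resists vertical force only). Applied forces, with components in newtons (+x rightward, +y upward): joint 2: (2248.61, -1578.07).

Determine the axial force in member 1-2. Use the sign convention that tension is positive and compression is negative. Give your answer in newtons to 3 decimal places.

743.893

N=6 nodes, M=9 members, R=3 reactions → 2N=12, M+R=12
member 0 (0-1): L=3.2104, (cx,cy)=(0.2408,0.9706)
member 1 (0-2): L=1.5370, (cx,cy)=(1.0000,0.0000)
member 2 (1-2): L=3.2083, (cx,cy)=(0.2381,-0.9712)
member 3 (1-3): L=1.5286, (cx,cy)=(0.9754,0.2205)
member 4 (2-3): L=3.5287, (cx,cy)=(0.2060,0.9785)
member 5 (2-4): L=1.6120, (cx,cy)=(1.0000,0.0000)
member 6 (3-4): L=3.5646, (cx,cy)=(0.2483,-0.9687)
member 7 (3-5): L=1.6418, (cx,cy)=(0.9965,-0.0841)
member 8 (4-5): L=3.3990, (cx,cy)=(0.2209,0.9753)
solve A·x = −loads:
  F[0-1] = -832.3136 N (compression)
  F[0-2] = +2449.0114 N (tension)
  F[1-2] = +743.8932 N (tension)
  F[1-3] = -387.0703 N (compression)
  F[2-3] = +874.3339 N (tension)
  F[2-4] = +197.4123 N (tension)
  F[3-4] = -795.1384 N (compression)
  F[3-5] = +0.0000 N (tension)
  F[4-5] = -0.0000 N (compression)
  Rx@0 = -2248.6100 N
  Ry@0 = +807.8275 N
  Ry@4 = +770.2425 N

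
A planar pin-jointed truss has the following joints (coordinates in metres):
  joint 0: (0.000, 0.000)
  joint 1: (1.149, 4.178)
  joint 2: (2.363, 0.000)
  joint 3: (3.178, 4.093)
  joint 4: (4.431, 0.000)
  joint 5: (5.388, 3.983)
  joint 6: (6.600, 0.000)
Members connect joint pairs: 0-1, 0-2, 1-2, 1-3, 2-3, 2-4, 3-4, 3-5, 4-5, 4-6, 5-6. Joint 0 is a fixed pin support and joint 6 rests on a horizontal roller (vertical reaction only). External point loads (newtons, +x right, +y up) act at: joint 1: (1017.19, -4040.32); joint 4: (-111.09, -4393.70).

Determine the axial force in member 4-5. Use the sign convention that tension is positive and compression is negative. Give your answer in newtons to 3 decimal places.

4300.989

N=7 nodes, M=11 members, R=3 reactions → 2N=14, M+R=14
member 0 (0-1): L=4.3331, (cx,cy)=(0.2652,0.9642)
member 1 (0-2): L=2.3630, (cx,cy)=(1.0000,0.0000)
member 2 (1-2): L=4.3508, (cx,cy)=(0.2790,-0.9603)
member 3 (1-3): L=2.0308, (cx,cy)=(0.9991,-0.0419)
member 4 (2-3): L=4.1734, (cx,cy)=(0.1953,0.9807)
member 5 (2-4): L=2.0680, (cx,cy)=(1.0000,0.0000)
member 6 (3-4): L=4.2805, (cx,cy)=(0.2927,-0.9562)
member 7 (3-5): L=2.2127, (cx,cy)=(0.9988,-0.0497)
member 8 (4-5): L=4.0964, (cx,cy)=(0.2336,0.9723)
member 9 (4-6): L=2.1690, (cx,cy)=(1.0000,0.0000)
member 10 (5-6): L=4.1633, (cx,cy)=(0.2911,-0.9567)
solve A·x = −loads:
  F[0-1] = -4290.5456 N (compression)
  F[0-2] = +2043.8120 N (tension)
  F[1-2] = +197.0379 N (tension)
  F[1-3] = -2211.8196 N (compression)
  F[2-3] = -192.9267 N (compression)
  F[2-4] = +2136.4673 N (tension)
  F[3-4] = +221.4293 N (tension)
  F[3-5] = -2315.2373 N (compression)
  F[4-5] = +4300.9893 N (tension)
  F[4-6] = +1307.5680 N (tension)
  F[5-6] = -4491.6039 N (compression)
  Rx@0 = -906.1000 N
  Ry@0 = +4136.9545 N
  Ry@6 = +4297.0655 N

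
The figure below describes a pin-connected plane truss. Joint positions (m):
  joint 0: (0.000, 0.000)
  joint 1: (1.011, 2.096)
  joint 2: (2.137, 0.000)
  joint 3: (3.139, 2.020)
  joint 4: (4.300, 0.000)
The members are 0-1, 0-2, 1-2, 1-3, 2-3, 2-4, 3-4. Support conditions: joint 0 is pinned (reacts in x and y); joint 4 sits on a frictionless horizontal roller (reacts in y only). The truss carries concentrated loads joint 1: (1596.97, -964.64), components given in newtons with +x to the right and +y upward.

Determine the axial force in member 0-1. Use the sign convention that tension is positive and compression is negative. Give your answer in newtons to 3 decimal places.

45.068

N=5 nodes, M=7 members, R=3 reactions → 2N=10, M+R=10
member 0 (0-1): L=2.3271, (cx,cy)=(0.4344,0.9007)
member 1 (0-2): L=2.1370, (cx,cy)=(1.0000,0.0000)
member 2 (1-2): L=2.3793, (cx,cy)=(0.4732,-0.8809)
member 3 (1-3): L=2.1294, (cx,cy)=(0.9994,-0.0357)
member 4 (2-3): L=2.2549, (cx,cy)=(0.4444,0.8958)
member 5 (2-4): L=2.1630, (cx,cy)=(1.0000,0.0000)
member 6 (3-4): L=2.3299, (cx,cy)=(0.4983,-0.8670)
solve A·x = −loads:
  F[0-1] = +45.0680 N (tension)
  F[0-2] = +1577.3903 N (tension)
  F[1-2] = -1098.2253 N (compression)
  F[1-3] = -1058.3323 N (compression)
  F[2-3] = +1079.9441 N (tension)
  F[2-4] = +577.7599 N (tension)
  F[3-4] = -1159.4391 N (compression)
  Rx@0 = -1596.9700 N
  Ry@0 = -40.5926 N
  Ry@4 = +1005.2326 N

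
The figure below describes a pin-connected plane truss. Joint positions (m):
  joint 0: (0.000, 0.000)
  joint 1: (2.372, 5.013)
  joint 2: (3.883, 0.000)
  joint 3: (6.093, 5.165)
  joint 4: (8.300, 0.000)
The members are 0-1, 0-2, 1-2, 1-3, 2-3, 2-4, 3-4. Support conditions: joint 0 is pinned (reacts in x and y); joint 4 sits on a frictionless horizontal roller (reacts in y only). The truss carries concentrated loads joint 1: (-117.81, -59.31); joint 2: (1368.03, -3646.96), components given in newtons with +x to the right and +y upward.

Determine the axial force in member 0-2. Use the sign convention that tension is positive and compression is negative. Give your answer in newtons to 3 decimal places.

N=5 nodes, M=7 members, R=3 reactions → 2N=10, M+R=10
member 0 (0-1): L=5.5459, (cx,cy)=(0.4277,0.9039)
member 1 (0-2): L=3.8830, (cx,cy)=(1.0000,0.0000)
member 2 (1-2): L=5.2358, (cx,cy)=(0.2886,-0.9575)
member 3 (1-3): L=3.7241, (cx,cy)=(0.9992,0.0408)
member 4 (2-3): L=5.6179, (cx,cy)=(0.3934,0.9194)
member 5 (2-4): L=4.4170, (cx,cy)=(1.0000,0.0000)
member 6 (3-4): L=5.6168, (cx,cy)=(0.3929,-0.9196)
solve A·x = −loads:
  F[0-1] = -2272.6765 N (compression)
  F[0-2] = +2222.2585 N (tension)
  F[1-2] = +2022.3122 N (tension)
  F[1-3] = -1439.0503 N (compression)
  F[2-3] = +1860.7125 N (tension)
  F[2-4] = +705.8800 N (tension)
  F[3-4] = -1796.4493 N (compression)
  Rx@0 = -1250.2200 N
  Ry@0 = +2054.3125 N
  Ry@4 = +1651.9575 N

2222.259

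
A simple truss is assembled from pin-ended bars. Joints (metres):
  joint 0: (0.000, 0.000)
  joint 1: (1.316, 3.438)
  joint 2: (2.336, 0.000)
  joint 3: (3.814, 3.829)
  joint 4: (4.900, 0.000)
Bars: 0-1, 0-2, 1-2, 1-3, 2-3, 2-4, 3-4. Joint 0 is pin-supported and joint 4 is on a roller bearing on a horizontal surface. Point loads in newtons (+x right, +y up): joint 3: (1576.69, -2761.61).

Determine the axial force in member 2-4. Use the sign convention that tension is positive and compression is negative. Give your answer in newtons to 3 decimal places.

959.111

N=5 nodes, M=7 members, R=3 reactions → 2N=10, M+R=10
member 0 (0-1): L=3.6813, (cx,cy)=(0.3575,0.9339)
member 1 (0-2): L=2.3360, (cx,cy)=(1.0000,0.0000)
member 2 (1-2): L=3.5861, (cx,cy)=(0.2844,-0.9587)
member 3 (1-3): L=2.5284, (cx,cy)=(0.9880,0.1546)
member 4 (2-3): L=4.1044, (cx,cy)=(0.3601,0.9329)
member 5 (2-4): L=2.5640, (cx,cy)=(1.0000,0.0000)
member 6 (3-4): L=3.9800, (cx,cy)=(0.2729,-0.9621)
solve A·x = −loads:
  F[0-1] = +663.8777 N (tension)
  F[0-2] = +1339.3630 N (tension)
  F[1-2] = -580.9908 N (compression)
  F[1-3] = +407.4800 N (tension)
  F[2-3] = +597.0491 N (tension)
  F[2-4] = +959.1112 N (tension)
  F[3-4] = -3515.0010 N (compression)
  Rx@0 = -1576.6900 N
  Ry@0 = -620.0077 N
  Ry@4 = +3381.6177 N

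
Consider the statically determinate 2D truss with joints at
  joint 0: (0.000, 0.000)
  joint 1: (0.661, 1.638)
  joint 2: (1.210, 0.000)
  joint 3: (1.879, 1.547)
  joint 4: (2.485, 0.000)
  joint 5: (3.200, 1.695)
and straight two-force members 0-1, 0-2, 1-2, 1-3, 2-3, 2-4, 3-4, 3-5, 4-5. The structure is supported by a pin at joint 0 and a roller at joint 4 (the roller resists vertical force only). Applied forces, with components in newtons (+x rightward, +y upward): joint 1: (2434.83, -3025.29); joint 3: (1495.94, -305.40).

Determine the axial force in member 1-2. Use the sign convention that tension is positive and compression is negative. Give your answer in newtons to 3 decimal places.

N=6 nodes, M=9 members, R=3 reactions → 2N=12, M+R=12
member 0 (0-1): L=1.7663, (cx,cy)=(0.3742,0.9273)
member 1 (0-2): L=1.2100, (cx,cy)=(1.0000,0.0000)
member 2 (1-2): L=1.7276, (cx,cy)=(0.3178,-0.9482)
member 3 (1-3): L=1.2214, (cx,cy)=(0.9972,-0.0745)
member 4 (2-3): L=1.6855, (cx,cy)=(0.3969,0.9179)
member 5 (2-4): L=1.2750, (cx,cy)=(1.0000,0.0000)
member 6 (3-4): L=1.6615, (cx,cy)=(0.3647,-0.9311)
member 7 (3-5): L=1.3293, (cx,cy)=(0.9938,0.1113)
member 8 (4-5): L=1.8396, (cx,cy)=(0.3887,0.9214)
solve A·x = −loads:
  F[0-1] = +260.0499 N (tension)
  F[0-2] = +3833.4542 N (tension)
  F[1-2] = -3344.5936 N (compression)
  F[1-3] = -1278.1876 N (compression)
  F[2-3] = +3455.0408 N (tension)
  F[2-4] = +1399.1841 N (tension)
  F[3-4] = -3836.1166 N (compression)
  F[3-5] = +0.0000 N (tension)
  F[4-5] = -0.0000 N (compression)
  Rx@0 = -3930.7700 N
  Ry@0 = -241.1547 N
  Ry@4 = +3571.8447 N

-3344.594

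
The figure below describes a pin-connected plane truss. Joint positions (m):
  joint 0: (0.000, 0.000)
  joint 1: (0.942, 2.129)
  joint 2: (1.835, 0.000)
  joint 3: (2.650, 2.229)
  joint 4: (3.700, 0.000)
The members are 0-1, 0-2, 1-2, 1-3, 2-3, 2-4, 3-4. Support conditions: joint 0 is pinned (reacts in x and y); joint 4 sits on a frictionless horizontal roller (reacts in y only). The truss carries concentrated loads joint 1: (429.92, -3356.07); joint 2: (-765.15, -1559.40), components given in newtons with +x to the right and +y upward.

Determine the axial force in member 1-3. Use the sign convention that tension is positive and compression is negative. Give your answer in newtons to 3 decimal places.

N=5 nodes, M=7 members, R=3 reactions → 2N=10, M+R=10
member 0 (0-1): L=2.3281, (cx,cy)=(0.4046,0.9145)
member 1 (0-2): L=1.8350, (cx,cy)=(1.0000,0.0000)
member 2 (1-2): L=2.3087, (cx,cy)=(0.3868,-0.9222)
member 3 (1-3): L=1.7109, (cx,cy)=(0.9983,0.0584)
member 4 (2-3): L=2.3733, (cx,cy)=(0.3434,0.9392)
member 5 (2-4): L=1.8650, (cx,cy)=(1.0000,0.0000)
member 6 (3-4): L=2.4639, (cx,cy)=(0.4261,-0.9047)
solve A·x = −loads:
  F[0-1] = -3324.5835 N (compression)
  F[0-2] = +1009.9745 N (tension)
  F[1-2] = -444.2410 N (compression)
  F[1-3] = -1606.0385 N (compression)
  F[2-3] = +2096.5567 N (tension)
  F[2-4] = +883.3348 N (tension)
  F[3-4] = -2072.8318 N (compression)
  Rx@0 = +335.2300 N
  Ry@0 = +3040.2763 N
  Ry@4 = +1875.1937 N

-1606.039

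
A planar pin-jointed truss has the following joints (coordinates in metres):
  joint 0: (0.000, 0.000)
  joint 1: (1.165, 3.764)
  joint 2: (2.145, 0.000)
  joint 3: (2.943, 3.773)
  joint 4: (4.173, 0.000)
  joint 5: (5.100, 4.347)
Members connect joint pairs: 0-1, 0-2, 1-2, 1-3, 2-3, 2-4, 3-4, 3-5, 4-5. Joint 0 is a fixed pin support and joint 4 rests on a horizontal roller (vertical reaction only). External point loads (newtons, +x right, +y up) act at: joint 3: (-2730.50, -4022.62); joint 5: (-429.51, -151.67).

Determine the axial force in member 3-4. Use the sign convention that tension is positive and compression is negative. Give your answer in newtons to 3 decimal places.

-69.941

N=6 nodes, M=9 members, R=3 reactions → 2N=12, M+R=12
member 0 (0-1): L=3.9402, (cx,cy)=(0.2957,0.9553)
member 1 (0-2): L=2.1450, (cx,cy)=(1.0000,0.0000)
member 2 (1-2): L=3.8895, (cx,cy)=(0.2520,-0.9677)
member 3 (1-3): L=1.7780, (cx,cy)=(1.0000,0.0051)
member 4 (2-3): L=3.8565, (cx,cy)=(0.2069,0.9784)
member 5 (2-4): L=2.0280, (cx,cy)=(1.0000,0.0000)
member 6 (3-4): L=3.9684, (cx,cy)=(0.3099,-0.9508)
member 7 (3-5): L=2.2321, (cx,cy)=(0.9664,0.2572)
member 8 (4-5): L=4.4447, (cx,cy)=(0.2086,0.9780)
solve A·x = −loads:
  F[0-1] = -4258.5757 N (compression)
  F[0-2] = -1900.8654 N (compression)
  F[1-2] = +4191.6873 N (tension)
  F[1-3] = -2315.3175 N (compression)
  F[2-3] = -4146.1891 N (compression)
  F[2-4] = +13.2287 N (tension)
  F[3-4] = -69.9411 N (compression)
  F[3-5] = -435.7144 N (compression)
  F[4-5] = -40.5123 N (compression)
  Rx@0 = +3160.0100 N
  Ry@0 = +4068.1718 N
  Ry@4 = +106.1182 N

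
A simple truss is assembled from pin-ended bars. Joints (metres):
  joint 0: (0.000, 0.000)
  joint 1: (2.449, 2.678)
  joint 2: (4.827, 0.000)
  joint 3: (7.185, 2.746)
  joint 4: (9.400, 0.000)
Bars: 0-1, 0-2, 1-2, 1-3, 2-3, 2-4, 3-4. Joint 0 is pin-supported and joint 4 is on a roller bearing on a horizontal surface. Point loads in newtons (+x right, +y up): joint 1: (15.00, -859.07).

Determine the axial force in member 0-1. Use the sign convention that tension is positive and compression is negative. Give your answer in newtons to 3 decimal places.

-855.041

N=5 nodes, M=7 members, R=3 reactions → 2N=10, M+R=10
member 0 (0-1): L=3.6290, (cx,cy)=(0.6749,0.7380)
member 1 (0-2): L=4.8270, (cx,cy)=(1.0000,0.0000)
member 2 (1-2): L=3.5814, (cx,cy)=(0.6640,-0.7477)
member 3 (1-3): L=4.7365, (cx,cy)=(0.9999,0.0144)
member 4 (2-3): L=3.6195, (cx,cy)=(0.6515,0.7587)
member 5 (2-4): L=4.5730, (cx,cy)=(1.0000,0.0000)
member 6 (3-4): L=3.5280, (cx,cy)=(0.6278,-0.7783)
solve A·x = −loads:
  F[0-1] = -855.0413 N (compression)
  F[0-2] = +592.0252 N (tension)
  F[1-2] = -312.4187 N (compression)
  F[1-3] = -384.6244 N (compression)
  F[2-3] = +307.9206 N (tension)
  F[2-4] = +183.9826 N (tension)
  F[3-4] = -293.0426 N (compression)
  Rx@0 = -15.0000 N
  Ry@0 = +630.9814 N
  Ry@4 = +228.0886 N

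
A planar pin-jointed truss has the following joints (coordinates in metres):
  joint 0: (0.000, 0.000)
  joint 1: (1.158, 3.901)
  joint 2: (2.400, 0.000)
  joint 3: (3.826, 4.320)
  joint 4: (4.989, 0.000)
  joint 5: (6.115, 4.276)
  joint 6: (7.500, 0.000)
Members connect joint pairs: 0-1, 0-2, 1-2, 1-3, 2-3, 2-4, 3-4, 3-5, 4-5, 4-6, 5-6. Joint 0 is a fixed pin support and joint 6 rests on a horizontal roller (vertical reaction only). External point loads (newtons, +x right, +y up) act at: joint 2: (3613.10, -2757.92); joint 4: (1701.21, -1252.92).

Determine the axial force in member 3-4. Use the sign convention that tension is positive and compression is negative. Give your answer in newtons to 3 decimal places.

-459.585

N=7 nodes, M=11 members, R=3 reactions → 2N=14, M+R=14
member 0 (0-1): L=4.0692, (cx,cy)=(0.2846,0.9587)
member 1 (0-2): L=2.4000, (cx,cy)=(1.0000,0.0000)
member 2 (1-2): L=4.0939, (cx,cy)=(0.3034,-0.9529)
member 3 (1-3): L=2.7007, (cx,cy)=(0.9879,0.1551)
member 4 (2-3): L=4.5493, (cx,cy)=(0.3135,0.9496)
member 5 (2-4): L=2.5890, (cx,cy)=(1.0000,0.0000)
member 6 (3-4): L=4.4738, (cx,cy)=(0.2600,-0.9656)
member 7 (3-5): L=2.2894, (cx,cy)=(0.9998,-0.0192)
member 8 (4-5): L=4.4218, (cx,cy)=(0.2546,0.9670)
member 9 (4-6): L=2.5110, (cx,cy)=(1.0000,0.0000)
member 10 (5-6): L=4.4947, (cx,cy)=(0.3081,-0.9513)
solve A·x = −loads:
  F[0-1] = -2393.8384 N (compression)
  F[0-2] = +5995.5332 N (tension)
  F[1-2] = +2186.7529 N (tension)
  F[1-3] = -1361.1101 N (compression)
  F[2-3] = +710.0088 N (tension)
  F[2-4] = +2823.2824 N (tension)
  F[3-4] = -459.5849 N (compression)
  F[3-5] = -1002.7851 N (compression)
  F[4-5] = +1754.5456 N (tension)
  F[4-6] = +555.8063 N (tension)
  F[5-6] = -1803.7453 N (compression)
  Rx@0 = -5314.3100 N
  Ry@0 = +2294.8632 N
  Ry@6 = +1715.9768 N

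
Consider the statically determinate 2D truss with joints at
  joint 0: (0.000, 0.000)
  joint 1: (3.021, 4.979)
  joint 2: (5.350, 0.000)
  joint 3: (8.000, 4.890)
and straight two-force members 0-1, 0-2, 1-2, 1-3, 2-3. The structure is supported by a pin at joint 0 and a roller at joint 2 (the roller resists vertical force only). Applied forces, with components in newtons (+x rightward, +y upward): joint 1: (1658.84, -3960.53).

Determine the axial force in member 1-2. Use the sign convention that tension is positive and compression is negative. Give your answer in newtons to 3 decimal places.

-4173.331

N=4 nodes, M=5 members, R=3 reactions → 2N=8, M+R=8
member 0 (0-1): L=5.8238, (cx,cy)=(0.5187,0.8549)
member 1 (0-2): L=5.3500, (cx,cy)=(1.0000,0.0000)
member 2 (1-2): L=5.4968, (cx,cy)=(0.4237,-0.9058)
member 3 (1-3): L=4.9798, (cx,cy)=(0.9998,-0.0179)
member 4 (2-3): L=5.5619, (cx,cy)=(0.4765,0.8792)
solve A·x = −loads:
  F[0-1] = -210.9157 N (compression)
  F[0-2] = +1768.2486 N (tension)
  F[1-2] = -4173.3312 N (compression)
  F[1-3] = +0.0000 N (tension)
  F[2-3] = -0.0000 N (compression)
  Rx@0 = -1658.8400 N
  Ry@0 = +180.3196 N
  Ry@2 = +3780.2104 N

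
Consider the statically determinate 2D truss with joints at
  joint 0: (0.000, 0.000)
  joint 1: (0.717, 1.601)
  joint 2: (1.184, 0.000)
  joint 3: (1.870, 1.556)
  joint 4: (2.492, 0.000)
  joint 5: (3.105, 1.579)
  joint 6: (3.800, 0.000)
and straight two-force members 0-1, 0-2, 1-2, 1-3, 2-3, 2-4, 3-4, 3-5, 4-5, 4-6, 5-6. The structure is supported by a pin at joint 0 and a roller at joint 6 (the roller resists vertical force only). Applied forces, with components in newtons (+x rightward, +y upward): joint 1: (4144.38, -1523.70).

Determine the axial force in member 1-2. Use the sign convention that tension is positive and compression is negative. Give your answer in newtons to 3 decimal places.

N=7 nodes, M=11 members, R=3 reactions → 2N=14, M+R=14
member 0 (0-1): L=1.7542, (cx,cy)=(0.4087,0.9127)
member 1 (0-2): L=1.1840, (cx,cy)=(1.0000,0.0000)
member 2 (1-2): L=1.6677, (cx,cy)=(0.2800,-0.9600)
member 3 (1-3): L=1.1539, (cx,cy)=(0.9992,-0.0390)
member 4 (2-3): L=1.7005, (cx,cy)=(0.4034,0.9150)
member 5 (2-4): L=1.3080, (cx,cy)=(1.0000,0.0000)
member 6 (3-4): L=1.6757, (cx,cy)=(0.3712,-0.9286)
member 7 (3-5): L=1.2352, (cx,cy)=(0.9998,0.0186)
member 8 (4-5): L=1.6938, (cx,cy)=(0.3619,0.9322)
member 9 (4-6): L=1.3080, (cx,cy)=(1.0000,0.0000)
member 10 (5-6): L=1.7252, (cx,cy)=(0.4029,-0.9153)
solve A·x = −loads:
  F[0-1] = +558.6890 N (tension)
  F[0-2] = +3916.0279 N (tension)
  F[1-2] = -1981.6924 N (compression)
  F[1-3] = -3363.6673 N (compression)
  F[2-3] = +2079.0928 N (tension)
  F[2-4] = +2522.3846 N (tension)
  F[3-4] = -2224.0826 N (compression)
  F[3-5] = -1697.1329 N (compression)
  F[4-5] = +2215.3600 N (tension)
  F[4-6] = +895.0891 N (tension)
  F[5-6] = -2221.8632 N (compression)
  Rx@0 = -4144.3800 N
  Ry@0 = -509.8909 N
  Ry@6 = +2033.5909 N

-1981.692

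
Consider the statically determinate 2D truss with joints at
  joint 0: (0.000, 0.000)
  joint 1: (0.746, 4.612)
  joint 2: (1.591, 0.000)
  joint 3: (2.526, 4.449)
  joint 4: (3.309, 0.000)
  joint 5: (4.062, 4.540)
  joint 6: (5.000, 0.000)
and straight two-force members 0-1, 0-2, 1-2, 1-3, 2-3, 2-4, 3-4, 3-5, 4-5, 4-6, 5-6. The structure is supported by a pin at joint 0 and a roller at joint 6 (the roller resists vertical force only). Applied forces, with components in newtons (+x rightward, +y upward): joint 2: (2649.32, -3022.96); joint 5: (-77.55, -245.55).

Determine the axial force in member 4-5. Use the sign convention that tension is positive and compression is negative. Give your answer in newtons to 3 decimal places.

N=7 nodes, M=11 members, R=3 reactions → 2N=14, M+R=14
member 0 (0-1): L=4.6719, (cx,cy)=(0.1597,0.9872)
member 1 (0-2): L=1.5910, (cx,cy)=(1.0000,0.0000)
member 2 (1-2): L=4.6888, (cx,cy)=(0.1802,-0.9836)
member 3 (1-3): L=1.7874, (cx,cy)=(0.9958,-0.0912)
member 4 (2-3): L=4.5462, (cx,cy)=(0.2057,0.9786)
member 5 (2-4): L=1.7180, (cx,cy)=(1.0000,0.0000)
member 6 (3-4): L=4.5174, (cx,cy)=(0.1733,-0.9849)
member 7 (3-5): L=1.5387, (cx,cy)=(0.9982,0.0591)
member 8 (4-5): L=4.6020, (cx,cy)=(0.1636,0.9865)
member 9 (4-6): L=1.6910, (cx,cy)=(1.0000,0.0000)
member 10 (5-6): L=4.6359, (cx,cy)=(0.2023,-0.9793)
solve A·x = −loads:
  F[0-1] = -2205.8370 N (compression)
  F[0-2] = +2923.9905 N (tension)
  F[1-2] = +2284.9081 N (tension)
  F[1-3] = -767.1983 N (compression)
  F[2-3] = +792.4033 N (tension)
  F[2-4] = +523.4806 N (tension)
  F[3-4] = -885.3425 N (compression)
  F[3-5] = -448.3583 N (compression)
  F[4-5] = +883.8535 N (tension)
  F[4-6] = +225.4041 N (tension)
  F[5-6] = -1114.0171 N (compression)
  Rx@0 = -2571.7700 N
  Ry@0 = +2177.5347 N
  Ry@6 = +1090.9753 N

883.854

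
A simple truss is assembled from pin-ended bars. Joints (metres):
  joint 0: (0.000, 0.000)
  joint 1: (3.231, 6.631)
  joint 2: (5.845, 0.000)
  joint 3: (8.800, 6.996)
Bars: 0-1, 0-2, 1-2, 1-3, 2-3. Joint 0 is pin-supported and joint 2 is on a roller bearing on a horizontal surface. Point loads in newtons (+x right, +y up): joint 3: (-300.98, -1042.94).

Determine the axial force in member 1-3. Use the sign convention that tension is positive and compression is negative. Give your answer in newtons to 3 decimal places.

N=4 nodes, M=5 members, R=3 reactions → 2N=8, M+R=8
member 0 (0-1): L=7.3763, (cx,cy)=(0.4380,0.8990)
member 1 (0-2): L=5.8450, (cx,cy)=(1.0000,0.0000)
member 2 (1-2): L=7.1276, (cx,cy)=(0.3667,-0.9303)
member 3 (1-3): L=5.5809, (cx,cy)=(0.9979,0.0654)
member 4 (2-3): L=7.5945, (cx,cy)=(0.3891,0.9212)
solve A·x = −loads:
  F[0-1] = +185.7919 N (tension)
  F[0-2] = -382.3616 N (compression)
  F[1-2] = -169.4184 N (compression)
  F[1-3] = +143.8223 N (tension)
  F[2-3] = -1142.3693 N (compression)
  Rx@0 = +300.9800 N
  Ry@0 = -167.0200 N
  Ry@2 = +1209.9600 N

143.822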